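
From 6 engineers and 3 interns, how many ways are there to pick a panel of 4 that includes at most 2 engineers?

51

Split by how many engineers are chosen (0 through 2).
Sum: C(6,0)·C(3,4) + C(6,1)·C(3,3) + C(6,2)·C(3,2) = 0 + 6 + 45 = 51.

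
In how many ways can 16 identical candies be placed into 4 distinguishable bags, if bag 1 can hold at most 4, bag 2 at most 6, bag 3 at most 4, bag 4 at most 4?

Without the upper bounds there are C(19,3) = 969 ways to split 16 among 4 bags.
Subtract solutions that violate a single cap (substitute x_i' = x_i − (cap_i+1)): x_1 ≥ 5 gives C(14,3) = 364; x_2 ≥ 7 gives C(12,3) = 220; x_3 ≥ 5 gives C(14,3) = 364; x_4 ≥ 5 gives C(14,3) = 364. Together 1312.
Add back pairs where two caps are both exceeded: 35 + 84 + 84 + 35 + 35 + 84 = 357.
Subtract triples: 0 + 0 + 4 + 0 = 4.
By inclusion–exclusion the count is 969 − 1312 + 357 − 4 = 10.

10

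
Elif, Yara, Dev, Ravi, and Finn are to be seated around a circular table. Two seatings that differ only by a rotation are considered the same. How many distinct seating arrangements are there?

24

Seat Elif anywhere (absorbing the rotational symmetry), then permute the other 4: (4)! = 24.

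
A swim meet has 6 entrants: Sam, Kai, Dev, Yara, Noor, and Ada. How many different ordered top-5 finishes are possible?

This is an ordered selection of 5 from 6: P(6,5).
That gives 6 × 5 × 4 × 3 × 2 = 720.

720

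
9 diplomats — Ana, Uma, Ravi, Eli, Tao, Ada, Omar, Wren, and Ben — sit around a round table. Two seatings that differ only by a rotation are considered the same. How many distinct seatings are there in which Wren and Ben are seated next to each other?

Glue Wren and Ben into a block (2 internal orders). Seating 8 units around a circle gives (7)! arrangements.
So 2 × (7)! = 2 × 5040 = 10080.

10080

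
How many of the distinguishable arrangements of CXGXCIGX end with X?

630

Fix X in the last position and arrange the remaining 7 letters.
Those 7 letters have C appearing twice, G appearing twice, and X appearing twice, giving (7)!/(2!·2!·2!) = 630.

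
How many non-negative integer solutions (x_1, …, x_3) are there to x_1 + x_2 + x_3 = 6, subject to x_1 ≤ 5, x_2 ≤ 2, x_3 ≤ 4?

Without the upper bounds there are C(8,2) = 28 ways to split 6 among 3 variables.
Subtract solutions that violate a single cap (substitute x_i' = x_i − (cap_i+1)): x_1 ≥ 6 gives C(2,2) = 1; x_2 ≥ 3 gives C(5,2) = 10; x_3 ≥ 5 gives C(3,2) = 3. Together 14.
No two caps can be exceeded simultaneously, so the pair terms are all 0.
By inclusion–exclusion the count is 28 − 14 + 0 = 14.

14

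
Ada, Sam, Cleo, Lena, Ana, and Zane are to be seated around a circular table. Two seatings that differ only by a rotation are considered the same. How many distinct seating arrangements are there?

Around a circle, 6 distinct people have 6!/6 = (5)! = 120 rotationally distinct seatings.

120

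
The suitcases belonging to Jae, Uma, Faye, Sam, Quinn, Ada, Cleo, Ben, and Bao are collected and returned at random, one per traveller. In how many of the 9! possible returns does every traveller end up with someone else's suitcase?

133496

Count assignments avoiding every fixed point. For any j of the 9 travellers fixed to their own suitcase, the other 9−j can be arranged in (9−j)! ways.
By inclusion–exclusion this is Σ_{j=0}^{9} (−1)^j C(9,j)·(9−j)!.
Computing: 362880 − 362880 + 181440 − 60480 + 15120 − 3024 + 504 − 72 + 9 − 1 = 133496.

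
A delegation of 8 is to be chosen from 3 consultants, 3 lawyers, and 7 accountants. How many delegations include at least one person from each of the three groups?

1197

Total 8-person selections from all 13: C(13,8) = 1287.
Subtract selections that omit an entire group: no consultants → C(10,8) = 45; no lawyers → C(10,8) = 45; no accountants → C(6,8) = 0.
Add back selections omitting two groups (i.e. drawn from a single group): C(3,8) + C(3,8) + C(7,8) = 0.
By inclusion–exclusion: 1287 − 90 + 0 = 1197.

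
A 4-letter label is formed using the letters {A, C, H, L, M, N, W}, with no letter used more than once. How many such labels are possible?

This is a permutation of 4 out of 7: P(7,4) = 7!/3!.
That product is 7 × 6 × 5 × 4 = 840.

840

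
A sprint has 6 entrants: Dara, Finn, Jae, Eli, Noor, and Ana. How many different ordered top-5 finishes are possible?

There are 6 choices for 1st place, 5 for 2nd, and so on down to 2 for position 5.
That gives 6 × 5 × 4 × 3 × 2 = 720.

720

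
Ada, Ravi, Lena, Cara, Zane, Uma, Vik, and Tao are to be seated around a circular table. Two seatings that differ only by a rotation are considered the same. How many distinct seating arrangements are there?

5040

Around a circle, 8 distinct people have 8!/8 = (7)! = 5040 rotationally distinct seatings.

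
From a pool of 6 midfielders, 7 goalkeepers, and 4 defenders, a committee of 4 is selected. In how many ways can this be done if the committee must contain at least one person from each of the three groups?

Total 4-person selections from all 17: C(17,4) = 2380.
Subtract selections that omit an entire group: no midfielders → C(11,4) = 330; no goalkeepers → C(10,4) = 210; no defenders → C(13,4) = 715.
Add back selections omitting two groups (i.e. drawn from a single group): C(6,4) + C(7,4) + C(4,4) = 51.
By inclusion–exclusion: 2380 − 1255 + 51 = 1176.

1176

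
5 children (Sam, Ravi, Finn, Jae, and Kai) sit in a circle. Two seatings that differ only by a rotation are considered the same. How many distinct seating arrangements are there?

Seat Sam anywhere (absorbing the rotational symmetry), then permute the other 4: (4)! = 24.

24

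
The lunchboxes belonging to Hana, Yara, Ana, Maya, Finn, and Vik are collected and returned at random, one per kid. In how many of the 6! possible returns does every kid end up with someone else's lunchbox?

Count assignments avoiding every fixed point. For any j of the 6 kids fixed to their own lunchbox, the other 6−j can be arranged in (6−j)! ways.
By inclusion–exclusion this is Σ_{j=0}^{6} (−1)^j C(6,j)·(6−j)!.
Computing: 720 − 720 + 360 − 120 + 30 − 6 + 1 = 265.

265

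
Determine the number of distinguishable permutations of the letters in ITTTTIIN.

ITTTTIIN has 8 letters with I appearing 3 times and T appearing 4 times.
Dividing 8! = 40320 by 4!·3! = 144 for the repeated letters gives 280.

280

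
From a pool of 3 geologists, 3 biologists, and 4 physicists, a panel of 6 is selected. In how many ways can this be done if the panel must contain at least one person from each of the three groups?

With no constraint there are C(10,6) = 210 possible selections.
Subtract selections that omit an entire group: no geologists → C(7,6) = 7; no biologists → C(7,6) = 7; no physicists → C(6,6) = 1.
Add back selections omitting two groups (i.e. drawn from a single group): C(3,6) + C(3,6) + C(4,6) = 0.
By inclusion–exclusion: 210 − 15 + 0 = 195.

195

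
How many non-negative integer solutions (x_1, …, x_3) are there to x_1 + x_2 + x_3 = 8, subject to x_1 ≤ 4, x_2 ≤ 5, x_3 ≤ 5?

By stars and bars, unrestricted non-negative solutions to x_1+…+x_3 = 8 number C(8+2,2) = 45.
Subtract solutions that violate a single cap (substitute x_i' = x_i − (cap_i+1)): x_1 ≥ 5 gives C(5,2) = 10; x_2 ≥ 6 gives C(4,2) = 6; x_3 ≥ 6 gives C(4,2) = 6. Together 22.
No two caps can be exceeded simultaneously, so the pair terms are all 0.
By inclusion–exclusion the count is 45 − 22 + 0 = 23.

23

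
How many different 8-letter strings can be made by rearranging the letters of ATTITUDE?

6720

Letter multiplicities in ATTITUDE: A×1, D×1, E×1, I×1, T×3, U×1.
The number of distinct arrangements is 8!/(3!) = 40320/6 = 6720.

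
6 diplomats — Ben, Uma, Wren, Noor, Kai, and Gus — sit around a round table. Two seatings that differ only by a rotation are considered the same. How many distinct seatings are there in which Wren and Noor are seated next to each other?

48

Treat {Wren, Noor} as one unit (2 internal orders) and seat the resulting 5 units around the table: (4)! circular arrangements.
So 2 × (4)! = 2 × 24 = 48.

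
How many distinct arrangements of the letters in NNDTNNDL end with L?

With the last slot taken by L, it remains to arrange the other 7 letters (NNDTNND).
Those 7 letters have D appearing twice and N appearing 4 times, giving (7)!/(4!·2!) = 105.

105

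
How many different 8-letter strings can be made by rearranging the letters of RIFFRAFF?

840

Letter multiplicities in RIFFRAFF: A×1, F×4, I×1, R×2.
The number of distinct arrangements is 8!/(4!·2!) = 40320/48 = 840.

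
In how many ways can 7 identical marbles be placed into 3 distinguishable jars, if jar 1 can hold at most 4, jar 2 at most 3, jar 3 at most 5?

17

Without the upper bounds there are C(9,2) = 36 ways to split 7 among 3 jars.
Subtract solutions that violate a single cap (substitute x_i' = x_i − (cap_i+1)): x_1 ≥ 5 gives C(4,2) = 6; x_2 ≥ 4 gives C(5,2) = 10; x_3 ≥ 6 gives C(3,2) = 3. Together 19.
No two caps can be exceeded simultaneously, so the pair terms are all 0.
By inclusion–exclusion the count is 36 − 19 + 0 = 17.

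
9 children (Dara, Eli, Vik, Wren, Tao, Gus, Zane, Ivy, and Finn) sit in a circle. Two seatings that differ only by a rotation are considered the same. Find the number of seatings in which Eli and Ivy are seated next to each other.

10080

Glue Eli and Ivy into a block (2 internal orders). Seating 8 units around a circle gives (7)! arrangements.
So 2 × (7)! = 2 × 5040 = 10080.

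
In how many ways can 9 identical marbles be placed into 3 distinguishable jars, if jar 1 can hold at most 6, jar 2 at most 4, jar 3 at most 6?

By stars and bars, unrestricted non-negative solutions to x_1+…+x_3 = 9 number C(9+2,2) = 55.
Subtract solutions that violate a single cap (substitute x_i' = x_i − (cap_i+1)): x_1 ≥ 7 gives C(4,2) = 6; x_2 ≥ 5 gives C(6,2) = 15; x_3 ≥ 7 gives C(4,2) = 6. Together 27.
No two caps can be exceeded simultaneously, so the pair terms are all 0.
By inclusion–exclusion the count is 55 − 27 + 0 = 28.

28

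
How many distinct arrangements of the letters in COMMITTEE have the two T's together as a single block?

10080

Treat the 2 copies of T as a single block. The multiset to arrange is then {TT, C, E, E, I, M, M, O}, 8 items in all.
That gives (8)!/(2!·2!) = 10080 arrangements.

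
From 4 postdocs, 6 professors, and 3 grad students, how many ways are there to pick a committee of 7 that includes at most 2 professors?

Split by how many professors are chosen (0 through 2).
Sum: C(6,0)·C(7,7) + C(6,1)·C(7,6) + C(6,2)·C(7,5) = 1 + 42 + 315 = 358.

358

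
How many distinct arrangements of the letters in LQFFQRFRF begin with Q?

Fix Q in the first position and arrange the remaining 8 letters.
Those 8 letters have F appearing 4 times and R appearing twice, giving (8)!/(4!·2!) = 840.

840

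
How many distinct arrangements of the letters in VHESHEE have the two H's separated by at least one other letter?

There are 7!/(3!·2!) = 420 arrangements of VHESHEE in total.
Arrangements with the H's together: treat HH as one letter, giving (6)!/(3!) = 120.
Hence 420 − 120 = 300.

300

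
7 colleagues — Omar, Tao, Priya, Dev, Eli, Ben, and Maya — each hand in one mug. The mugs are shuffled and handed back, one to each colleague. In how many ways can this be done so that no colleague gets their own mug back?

1854

Let Aᵢ be the assignments in which colleague i gets their own mug. We want the size of the complement of A₁∪…∪A_7.
By inclusion–exclusion this is Σ_{j=0}^{7} (−1)^j C(7,j)·(7−j)!.
Computing: 5040 − 5040 + 2520 − 840 + 210 − 42 + 7 − 1 = 1854.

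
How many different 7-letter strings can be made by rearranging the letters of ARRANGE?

Letter multiplicities in ARRANGE: A×2, E×1, G×1, N×1, R×2.
Dividing 7! = 5040 by 2!·2! = 4 for the repeated letters gives 1260.

1260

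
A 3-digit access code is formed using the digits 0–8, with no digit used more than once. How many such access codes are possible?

504

With no repetition, fill the 3 digits in order: 9 choices, then 8, down to 7.
9 × 8 × 7 = 504.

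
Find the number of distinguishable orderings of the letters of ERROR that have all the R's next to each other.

6

Treat the 3 copies of R as a single block. The multiset to arrange is then {RRR, E, O}, 3 items in all.
All 3 items are distinct, so there are (3)! = 6 arrangements.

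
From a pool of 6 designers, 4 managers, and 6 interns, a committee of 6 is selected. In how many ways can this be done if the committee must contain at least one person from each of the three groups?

6666

Total 6-person selections from all 16: C(16,6) = 8008.
Subtract selections that omit an entire group: no designers → C(10,6) = 210; no managers → C(12,6) = 924; no interns → C(10,6) = 210.
Add back selections omitting two groups (i.e. drawn from a single group): C(6,6) + C(4,6) + C(6,6) = 2.
By inclusion–exclusion: 8008 − 1344 + 2 = 6666.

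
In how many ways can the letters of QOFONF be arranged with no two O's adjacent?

Total arrangements of QOFONF: 6!/(2!·2!) = 180.
Arrangements with the O's together: treat OO as one letter, giving (5)!/(2!) = 60.
Subtracting, 180 − 60 = 120 arrangements keep the O's apart.

120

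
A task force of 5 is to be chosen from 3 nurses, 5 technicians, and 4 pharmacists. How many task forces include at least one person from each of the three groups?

Unrestricted: C(12,5) = 792 ways to pick any 5 of the 12.
Selections missing a whole group: no nurses → C(9,5) = 126; no technicians → C(7,5) = 21; no pharmacists → C(8,5) = 56.
Add back selections omitting two groups (i.e. drawn from a single group): C(3,5) + C(5,5) + C(4,5) = 1.
By inclusion–exclusion: 792 − 203 + 1 = 590.

590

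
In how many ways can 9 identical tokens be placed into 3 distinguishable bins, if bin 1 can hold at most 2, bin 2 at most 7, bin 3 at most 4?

Without the upper bounds there are C(11,2) = 55 ways to split 9 among 3 bins.
Subtract solutions that violate a single cap (substitute x_i' = x_i − (cap_i+1)): x_1 ≥ 3 gives C(8,2) = 28; x_2 ≥ 8 gives C(3,2) = 3; x_3 ≥ 5 gives C(6,2) = 15. Together 46.
Add back pairs where two caps are both exceeded: 0 + 3 + 0 = 3.
By inclusion–exclusion the count is 55 − 46 + 3 = 12.

12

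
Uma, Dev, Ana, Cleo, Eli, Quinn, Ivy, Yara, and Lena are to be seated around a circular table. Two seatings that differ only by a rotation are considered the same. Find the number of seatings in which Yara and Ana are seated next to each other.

Glue Yara and Ana into a block (2 internal orders). Seating 8 units around a circle gives (7)! arrangements.
So 2 × (7)! = 2 × 5040 = 10080.

10080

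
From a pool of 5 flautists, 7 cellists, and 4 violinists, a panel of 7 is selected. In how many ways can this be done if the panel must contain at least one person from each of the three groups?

Unrestricted: C(16,7) = 11440 ways to pick any 7 of the 16.
Subtract selections that omit an entire group: no flautists → C(11,7) = 330; no cellists → C(9,7) = 36; no violinists → C(12,7) = 792.
Add back selections omitting two groups (i.e. drawn from a single group): C(5,7) + C(7,7) + C(4,7) = 1.
By inclusion–exclusion: 11440 − 1158 + 1 = 10283.

10283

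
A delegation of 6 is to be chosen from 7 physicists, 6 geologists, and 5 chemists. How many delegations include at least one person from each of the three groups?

With no constraint there are C(18,6) = 18564 possible selections.
Selections missing a whole group: no physicists → C(11,6) = 462; no geologists → C(12,6) = 924; no chemists → C(13,6) = 1716.
Add back selections omitting two groups (i.e. drawn from a single group): C(7,6) + C(6,6) + C(5,6) = 8.
By inclusion–exclusion: 18564 − 3102 + 8 = 15470.

15470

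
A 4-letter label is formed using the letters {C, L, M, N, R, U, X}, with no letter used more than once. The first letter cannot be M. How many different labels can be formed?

720

The first letter has 7−1 = 6 choices (anything except M).
The remaining 3 letters are filled from the other 6 symbols without repetition: 6 × 5 × 4 = 120.
Total: 6 × 120 = 720.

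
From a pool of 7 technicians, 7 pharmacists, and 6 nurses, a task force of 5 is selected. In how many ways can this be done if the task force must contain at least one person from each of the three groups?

10976

With no constraint there are C(20,5) = 15504 possible selections.
Selections missing a whole group: no technicians → C(13,5) = 1287; no pharmacists → C(13,5) = 1287; no nurses → C(14,5) = 2002.
Add back selections omitting two groups (i.e. drawn from a single group): C(7,5) + C(7,5) + C(6,5) = 48.
By inclusion–exclusion: 15504 − 4576 + 48 = 10976.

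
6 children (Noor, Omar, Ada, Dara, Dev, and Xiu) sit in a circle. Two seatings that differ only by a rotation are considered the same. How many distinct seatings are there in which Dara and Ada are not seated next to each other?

72

All circular seatings of 6 people number (5)! = 120.
Those with Dara next to Ada: fuse the pair into one unit and seat 5 units around a circle — 2·(4)! = 48.
Subtracting, 120 − 48 = 72.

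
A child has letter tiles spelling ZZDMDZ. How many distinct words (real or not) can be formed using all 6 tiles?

60

The 6 letters of ZZDMDZ have repeats: D appearing twice and Z appearing 3 times.
Dividing 6! = 720 by 3!·2! = 12 for the repeated letters gives 60.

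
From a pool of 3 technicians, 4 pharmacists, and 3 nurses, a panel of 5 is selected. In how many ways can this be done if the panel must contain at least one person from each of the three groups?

204

With no constraint there are C(10,5) = 252 possible selections.
Subtract selections that omit an entire group: no technicians → C(7,5) = 21; no pharmacists → C(6,5) = 6; no nurses → C(7,5) = 21.
Add back selections omitting two groups (i.e. drawn from a single group): C(3,5) + C(4,5) + C(3,5) = 0.
By inclusion–exclusion: 252 − 48 + 0 = 204.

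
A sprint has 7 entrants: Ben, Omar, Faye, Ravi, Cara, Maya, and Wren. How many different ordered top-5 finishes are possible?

2520

There are 7 choices for 1st place, 6 for 2nd, and so on down to 3 for position 5.
That gives 7 × 6 × 5 × 4 × 3 = 2520.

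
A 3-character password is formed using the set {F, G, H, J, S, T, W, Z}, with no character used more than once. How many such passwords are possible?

Choose and order 3 of the 8 symbols: the first character has 8 options, the next 7, then 6.
8 × 7 × 6 = 336.

336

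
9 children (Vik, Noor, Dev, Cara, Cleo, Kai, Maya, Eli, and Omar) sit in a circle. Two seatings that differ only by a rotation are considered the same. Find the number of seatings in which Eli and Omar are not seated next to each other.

30240

Without the restriction there are (8)! = 40320 seatings.
Those with Eli next to Omar: fuse the pair into one unit and seat 8 units around a circle — 2·(7)! = 10080.
Subtracting, 40320 − 10080 = 30240.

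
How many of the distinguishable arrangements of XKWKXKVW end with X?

Fix X in the last position and arrange the remaining 7 letters.
Those 7 letters have K appearing 3 times and W appearing twice, giving (7)!/(3!·2!) = 420.

420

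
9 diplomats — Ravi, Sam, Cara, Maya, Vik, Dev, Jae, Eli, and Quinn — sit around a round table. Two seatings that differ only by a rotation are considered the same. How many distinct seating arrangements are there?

40320

Seat Ravi anywhere (absorbing the rotational symmetry), then permute the other 8: (8)! = 40320.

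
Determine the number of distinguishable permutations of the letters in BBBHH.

The 5 letters of BBBHH have repeats: B appearing 3 times and H appearing twice.
Dividing 5! = 120 by 3!·2! = 12 for the repeated letters gives 10.

10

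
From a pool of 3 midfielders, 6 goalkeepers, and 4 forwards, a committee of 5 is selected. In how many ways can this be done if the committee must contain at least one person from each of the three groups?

894

Unrestricted: C(13,5) = 1287 ways to pick any 5 of the 13.
Selections missing a whole group: no midfielders → C(10,5) = 252; no goalkeepers → C(7,5) = 21; no forwards → C(9,5) = 126.
Add back selections omitting two groups (i.e. drawn from a single group): C(3,5) + C(6,5) + C(4,5) = 6.
By inclusion–exclusion: 1287 − 399 + 6 = 894.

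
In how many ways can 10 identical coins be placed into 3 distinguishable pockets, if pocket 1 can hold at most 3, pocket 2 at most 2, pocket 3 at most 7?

6

Ignoring the caps, the number of non-negative solutions to x_1+…+x_3 = 10 is C(12,2) = 66.
Subtract solutions that violate a single cap (substitute x_i' = x_i − (cap_i+1)): x_1 ≥ 4 gives C(8,2) = 28; x_2 ≥ 3 gives C(9,2) = 36; x_3 ≥ 8 gives C(4,2) = 6. Together 70.
Add back pairs where two caps are both exceeded: 10 + 0 + 0 = 10.
By inclusion–exclusion the count is 66 − 70 + 10 = 6.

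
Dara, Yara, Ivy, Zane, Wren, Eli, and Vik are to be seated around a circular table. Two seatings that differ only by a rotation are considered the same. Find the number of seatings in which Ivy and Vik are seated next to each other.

Glue Ivy and Vik into a block (2 internal orders). Seating 6 units around a circle gives (5)! arrangements.
So 2 × (5)! = 2 × 120 = 240.

240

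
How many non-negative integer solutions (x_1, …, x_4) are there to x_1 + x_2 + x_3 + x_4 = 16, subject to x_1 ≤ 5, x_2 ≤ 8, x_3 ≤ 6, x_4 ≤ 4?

105

By stars and bars, unrestricted non-negative solutions to x_1+…+x_4 = 16 number C(16+3,3) = 969.
Subtract solutions that violate a single cap (substitute x_i' = x_i − (cap_i+1)): x_1 ≥ 6 gives C(13,3) = 286; x_2 ≥ 9 gives C(10,3) = 120; x_3 ≥ 7 gives C(12,3) = 220; x_4 ≥ 5 gives C(14,3) = 364. Together 990.
Add back pairs where two caps are both exceeded: 4 + 20 + 56 + 1 + 10 + 35 = 126.
By inclusion–exclusion the count is 969 − 990 + 126 = 105.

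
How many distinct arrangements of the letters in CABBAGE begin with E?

180

With the first slot taken by E, it remains to arrange the other 6 letters (CABBAG).
Those 6 letters have A appearing twice and B appearing twice, giving (6)!/(2!·2!) = 180.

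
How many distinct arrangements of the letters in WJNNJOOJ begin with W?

With the first slot taken by W, it remains to arrange the other 7 letters (JNNJOOJ).
Those 7 letters have J appearing 3 times, N appearing twice, and O appearing twice, giving (7)!/(3!·2!·2!) = 210.

210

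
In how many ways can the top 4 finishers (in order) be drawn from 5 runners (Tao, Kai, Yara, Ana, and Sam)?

There are 5 choices for 1st place, 4 for 2nd, and so on down to 2 for position 4.
That gives 5 × 4 × 3 × 2 = 120.

120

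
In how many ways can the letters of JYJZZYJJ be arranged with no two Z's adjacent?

315

There are 8!/(4!·2!·2!) = 420 arrangements of JYJZZYJJ in total.
Arrangements with the Z's together: treat ZZ as one letter, giving (7)!/(4!·2!) = 105.
Hence 420 − 105 = 315.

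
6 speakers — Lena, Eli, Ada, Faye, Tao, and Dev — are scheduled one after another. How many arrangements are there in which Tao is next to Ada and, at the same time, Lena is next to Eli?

96

Treat {Tao,Ada} as one block (2 orders) and {Lena,Eli} as another (2 orders).
That leaves 4 units to arrange: 2 × 2 × 4! = 4 × 24 = 96.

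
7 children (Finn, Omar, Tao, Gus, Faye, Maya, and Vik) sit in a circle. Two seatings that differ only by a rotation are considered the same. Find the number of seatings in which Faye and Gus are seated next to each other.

240

Treat {Faye, Gus} as one unit (2 internal orders) and seat the resulting 6 units around the table: (5)! circular arrangements.
So 2 × (5)! = 2 × 120 = 240.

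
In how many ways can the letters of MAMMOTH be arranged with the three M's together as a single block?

120

Treat the 3 copies of M as a single block. The multiset to arrange is then {MMM, A, H, O, T}, 5 items in all.
All 5 items are distinct, so there are (5)! = 120 arrangements.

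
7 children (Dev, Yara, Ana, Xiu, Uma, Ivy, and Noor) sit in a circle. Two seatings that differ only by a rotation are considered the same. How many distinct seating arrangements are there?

720

Fix one person's seat to break rotational symmetry; the remaining 6 people can be arranged in (6)! = 720 ways.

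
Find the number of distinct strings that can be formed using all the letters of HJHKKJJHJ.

HJHKKJJHJ has 9 letters with H appearing 3 times, J appearing 4 times, and K appearing twice.
Dividing 9! = 362880 by 4!·3!·2! = 288 for the repeated letters gives 1260.

1260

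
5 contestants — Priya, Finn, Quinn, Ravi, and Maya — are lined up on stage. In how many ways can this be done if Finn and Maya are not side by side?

72

Of the 5! = 120 arrangements, those with Finn and Maya adjacent number 2 × 4! = 48 (treat the pair as a block with 2 internal orders).
So 120 − 48 = 72 arrangements keep them apart.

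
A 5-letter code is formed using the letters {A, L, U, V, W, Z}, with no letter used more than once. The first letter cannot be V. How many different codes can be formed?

The first letter has 6−1 = 5 choices (anything except V).
The remaining 4 letters are filled from the other 5 symbols without repetition: 5 × 4 × 3 × 2 = 120.
Total: 5 × 120 = 600.

600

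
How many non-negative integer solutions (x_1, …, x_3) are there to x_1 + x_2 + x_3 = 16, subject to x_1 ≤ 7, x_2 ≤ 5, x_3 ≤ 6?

Ignoring the caps, the number of non-negative solutions to x_1+…+x_3 = 16 is C(18,2) = 153.
Subtract solutions that violate a single cap (substitute x_i' = x_i − (cap_i+1)): x_1 ≥ 8 gives C(10,2) = 45; x_2 ≥ 6 gives C(12,2) = 66; x_3 ≥ 7 gives C(11,2) = 55. Together 166.
Add back pairs where two caps are both exceeded: 6 + 3 + 10 = 19.
By inclusion–exclusion the count is 153 − 166 + 19 = 6.

6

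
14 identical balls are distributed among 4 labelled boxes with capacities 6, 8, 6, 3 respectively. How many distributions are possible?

Without the upper bounds there are C(17,3) = 680 ways to split 14 among 4 boxes.
Subtract solutions that violate a single cap (substitute x_i' = x_i − (cap_i+1)): x_1 ≥ 7 gives C(10,3) = 120; x_2 ≥ 9 gives C(8,3) = 56; x_3 ≥ 7 gives C(10,3) = 120; x_4 ≥ 4 gives C(13,3) = 286. Together 582.
Add back pairs where two caps are both exceeded: 0 + 1 + 20 + 0 + 4 + 20 = 45.
By inclusion–exclusion the count is 680 − 582 + 45 = 143.

143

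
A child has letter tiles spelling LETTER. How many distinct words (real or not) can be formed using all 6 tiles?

180

The 6 letters of LETTER have repeats: E appearing twice and T appearing twice.
The number of distinct arrangements is 6!/(2!·2!) = 720/4 = 180.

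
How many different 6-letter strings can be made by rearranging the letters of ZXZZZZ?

Letter multiplicities in ZXZZZZ: X×1, Z×5.
Dividing 6! = 720 by 5! = 120 for the repeated letters gives 6.

6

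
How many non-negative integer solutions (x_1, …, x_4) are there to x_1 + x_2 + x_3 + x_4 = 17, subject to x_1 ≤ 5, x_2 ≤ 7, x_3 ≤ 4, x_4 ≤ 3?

Ignoring the caps, the number of non-negative solutions to x_1+…+x_4 = 17 is C(20,3) = 1140.
Subtract solutions that violate a single cap (substitute x_i' = x_i − (cap_i+1)): x_1 ≥ 6 gives C(14,3) = 364; x_2 ≥ 8 gives C(12,3) = 220; x_3 ≥ 5 gives C(15,3) = 455; x_4 ≥ 4 gives C(16,3) = 560. Together 1599.
Add back pairs where two caps are both exceeded: 20 + 84 + 120 + 35 + 56 + 165 = 480.
Subtract triples: 0 + 0 + 10 + 1 = 11.
By inclusion–exclusion the count is 1140 − 1599 + 480 − 11 = 10.

10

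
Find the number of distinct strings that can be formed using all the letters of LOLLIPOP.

1680

The 8 letters of LOLLIPOP have repeats: L appearing 3 times, O appearing twice, and P appearing twice.
So there are 8! / (3!·2!·2!) = 1680 distinguishable arrangements.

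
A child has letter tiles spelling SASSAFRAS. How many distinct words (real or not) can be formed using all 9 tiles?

2520

The 9 letters of SASSAFRAS have repeats: A appearing 3 times and S appearing 4 times.
So there are 9! / (4!·3!) = 2520 distinguishable arrangements.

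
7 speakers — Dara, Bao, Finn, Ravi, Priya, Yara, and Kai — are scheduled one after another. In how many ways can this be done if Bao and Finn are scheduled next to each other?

Glue Bao and Finn into one block (2 internal orders), leaving 6 units to arrange in a row.
So the count is 2·(6)! = 1440.

1440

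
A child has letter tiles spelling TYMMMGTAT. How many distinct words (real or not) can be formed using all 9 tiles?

10080

TYMMMGTAT has 9 letters with M appearing 3 times and T appearing 3 times.
Dividing 9! = 362880 by 3!·3! = 36 for the repeated letters gives 10080.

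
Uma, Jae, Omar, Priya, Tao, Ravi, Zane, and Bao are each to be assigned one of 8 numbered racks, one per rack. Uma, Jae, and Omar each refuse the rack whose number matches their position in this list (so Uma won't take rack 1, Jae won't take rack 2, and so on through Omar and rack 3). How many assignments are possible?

27240

Let Aᵢ (for i ∈ {1, 2, 3}) be the placements that put person i in their forbidden rack. Any j of these fix j positions, leaving (8−j)! ways to fill the rest, and there are C(3,j) ways to pick which j.
By inclusion–exclusion, the number of valid placements is Σ_{j=0}^{3} (−1)^j C(3,j)·(8−j)!.
Computing: 40320 − 15120 + 2160 − 120 = 27240.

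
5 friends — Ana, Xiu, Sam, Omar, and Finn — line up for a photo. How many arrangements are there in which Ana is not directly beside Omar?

72

Of the 5! = 120 arrangements, those with Ana and Omar adjacent number 2 × 4! = 48 (treat the pair as a block with 2 internal orders).
So 120 − 48 = 72 arrangements keep them apart.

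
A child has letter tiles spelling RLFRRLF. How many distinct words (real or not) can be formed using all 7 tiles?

210

The 7 letters of RLFRRLF have repeats: F appearing twice, L appearing twice, and R appearing 3 times.
So there are 7! / (3!·2!·2!) = 210 distinguishable arrangements.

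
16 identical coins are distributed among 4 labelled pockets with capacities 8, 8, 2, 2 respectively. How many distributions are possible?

27

Ignoring the caps, the number of non-negative solutions to x_1+…+x_4 = 16 is C(19,3) = 969.
Subtract solutions that violate a single cap (substitute x_i' = x_i − (cap_i+1)): x_1 ≥ 9 gives C(10,3) = 120; x_2 ≥ 9 gives C(10,3) = 120; x_3 ≥ 3 gives C(16,3) = 560; x_4 ≥ 3 gives C(16,3) = 560. Together 1360.
Add back pairs where two caps are both exceeded: 0 + 35 + 35 + 35 + 35 + 286 = 426.
Subtract triples: 0 + 0 + 4 + 4 = 8.
By inclusion–exclusion the count is 969 − 1360 + 426 − 8 = 27.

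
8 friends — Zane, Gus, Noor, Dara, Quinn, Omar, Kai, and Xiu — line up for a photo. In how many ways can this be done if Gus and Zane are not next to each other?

There are 8! = 40320 arrangements in all. If Gus and Zane are adjacent, merging them into one block gives 2·(7)! = 10080 arrangements.
Complementary counting: 40320 − 10080 = 30240.

30240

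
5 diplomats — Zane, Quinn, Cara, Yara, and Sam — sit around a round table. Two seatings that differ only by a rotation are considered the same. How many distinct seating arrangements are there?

Seat Zane anywhere (absorbing the rotational symmetry), then permute the other 4: (4)! = 24.

24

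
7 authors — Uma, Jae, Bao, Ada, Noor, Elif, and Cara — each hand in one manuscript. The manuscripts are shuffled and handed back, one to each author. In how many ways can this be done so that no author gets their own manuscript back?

1854

This is the derangement count D_7: permutations of 7 items with no fixed point.
By inclusion–exclusion this is Σ_{j=0}^{7} (−1)^j C(7,j)·(7−j)!.
Computing: 5040 − 5040 + 2520 − 840 + 210 − 42 + 7 − 1 = 1854.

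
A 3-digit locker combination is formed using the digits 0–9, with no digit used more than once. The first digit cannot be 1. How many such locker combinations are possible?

648

The first digit has 10−1 = 9 choices (anything except 1).
The remaining 2 digits are filled from the other 9 symbols without repetition: 9 × 8 = 72.
Total: 9 × 72 = 648.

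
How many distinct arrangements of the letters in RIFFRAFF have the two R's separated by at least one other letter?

There are 8!/(4!·2!) = 840 arrangements of RIFFRAFF in total.
If the two R's are adjacent, glue them into one block, leaving 7 items to arrange: (7)!/(4!) = 210 ways.
Subtracting, 840 − 210 = 630 arrangements keep the R's apart.

630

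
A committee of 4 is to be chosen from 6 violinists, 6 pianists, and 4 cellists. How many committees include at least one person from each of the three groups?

936

Total 4-person selections from all 16: C(16,4) = 1820.
Selections missing a whole group: no violinists → C(10,4) = 210; no pianists → C(10,4) = 210; no cellists → C(12,4) = 495.
Add back selections omitting two groups (i.e. drawn from a single group): C(6,4) + C(6,4) + C(4,4) = 31.
By inclusion–exclusion: 1820 − 915 + 31 = 936.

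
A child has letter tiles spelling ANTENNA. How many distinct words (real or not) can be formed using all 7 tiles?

Letter multiplicities in ANTENNA: A×2, E×1, N×3, T×1.
Dividing 7! = 5040 by 3!·2! = 12 for the repeated letters gives 420.

420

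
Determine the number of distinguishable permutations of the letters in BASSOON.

BASSOON has 7 letters with O appearing twice and S appearing twice.
Dividing 7! = 5040 by 2!·2! = 4 for the repeated letters gives 1260.

1260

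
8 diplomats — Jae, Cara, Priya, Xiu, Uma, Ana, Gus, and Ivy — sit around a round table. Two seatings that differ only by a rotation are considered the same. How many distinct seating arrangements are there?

5040

Around a circle, 8 distinct people have 8!/8 = (7)! = 5040 rotationally distinct seatings.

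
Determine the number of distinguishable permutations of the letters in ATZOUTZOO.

15120

ATZOUTZOO has 9 letters with O appearing 3 times, T appearing twice, and Z appearing twice.
The number of distinct arrangements is 9!/(3!·2!·2!) = 362880/24 = 15120.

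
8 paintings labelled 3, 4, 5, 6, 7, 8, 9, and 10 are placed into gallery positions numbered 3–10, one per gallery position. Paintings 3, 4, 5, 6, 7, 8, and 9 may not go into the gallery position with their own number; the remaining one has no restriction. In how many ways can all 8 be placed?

Let Aᵢ (for 3 ≤ i ≤ 9) be the placements that put painting i in its forbidden gallery position. Any j of these fix j positions, leaving (8−j)! ways to fill the rest, and there are C(7,j) ways to pick which j.
By inclusion–exclusion, the number of valid placements is Σ_{j=0}^{7} (−1)^j C(7,j)·(8−j)!.
Computing: 40320 − 35280 + 15120 − 4200 + 840 − 126 + 14 − 1 = 16687.

16687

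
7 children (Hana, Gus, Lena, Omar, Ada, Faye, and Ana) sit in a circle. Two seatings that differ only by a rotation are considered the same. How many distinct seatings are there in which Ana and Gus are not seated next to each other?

480

All circular seatings of 7 people number (6)! = 720.
Those with Ana next to Gus: fuse the pair into one unit and seat 6 units around a circle — 2·(5)! = 240.
Subtracting, 720 − 240 = 480.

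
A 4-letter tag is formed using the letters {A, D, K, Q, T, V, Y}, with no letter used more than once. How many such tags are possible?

This is a permutation of 4 out of 7: P(7,4) = 7!/3!.
That product is 7 × 6 × 5 × 4 = 840.

840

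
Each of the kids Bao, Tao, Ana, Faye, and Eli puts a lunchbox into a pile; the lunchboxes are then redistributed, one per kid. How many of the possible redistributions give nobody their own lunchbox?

44

Count assignments avoiding every fixed point. For any j of the 5 kids fixed to their own lunchbox, the other 5−j can be arranged in (5−j)! ways.
By inclusion–exclusion this is Σ_{j=0}^{5} (−1)^j C(5,j)·(5−j)!.
Computing: 120 − 120 + 60 − 20 + 5 − 1 = 44.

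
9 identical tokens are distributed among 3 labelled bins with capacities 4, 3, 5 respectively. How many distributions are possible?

Ignoring the caps, the number of non-negative solutions to x_1+…+x_3 = 9 is C(11,2) = 55.
Subtract solutions that violate a single cap (substitute x_i' = x_i − (cap_i+1)): x_1 ≥ 5 gives C(6,2) = 15; x_2 ≥ 4 gives C(7,2) = 21; x_3 ≥ 6 gives C(5,2) = 10. Together 46.
Add back pairs where two caps are both exceeded: 1 + 0 + 0 = 1.
By inclusion–exclusion the count is 55 − 46 + 1 = 10.

10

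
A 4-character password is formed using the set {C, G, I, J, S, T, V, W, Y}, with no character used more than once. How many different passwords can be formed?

3024

This is a permutation of 4 out of 9: P(9,4) = 9!/5!.
9 × 8 × 7 × 6 = 3024.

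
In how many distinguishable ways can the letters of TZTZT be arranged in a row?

10

TZTZT has 5 letters with T appearing 3 times and Z appearing twice.
Dividing 5! = 120 by 3!·2! = 12 for the repeated letters gives 10.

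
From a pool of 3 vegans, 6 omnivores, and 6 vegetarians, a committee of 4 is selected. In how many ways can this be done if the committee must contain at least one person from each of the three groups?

648

Total 4-person selections from all 15: C(15,4) = 1365.
Subtract selections that omit an entire group: no vegans → C(12,4) = 495; no omnivores → C(9,4) = 126; no vegetarians → C(9,4) = 126.
Add back selections omitting two groups (i.e. drawn from a single group): C(3,4) + C(6,4) + C(6,4) = 30.
By inclusion–exclusion: 1365 − 747 + 30 = 648.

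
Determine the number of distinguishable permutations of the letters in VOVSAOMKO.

Letter multiplicities in VOVSAOMKO: A×1, K×1, M×1, O×3, S×1, V×2.
The number of distinct arrangements is 9!/(3!·2!) = 362880/12 = 30240.

30240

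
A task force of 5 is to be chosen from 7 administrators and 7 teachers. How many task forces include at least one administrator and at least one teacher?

Total 5-person selections from all 14: C(14,5) = 2002.
Selections missing a whole group: no administrators → C(7,5) = 21; no teachers → C(7,5) = 21.
Both groups omitted at once is impossible, so 2002 − 42 = 1960.

1960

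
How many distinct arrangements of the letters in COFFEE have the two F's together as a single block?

60

Treat the 2 copies of F as a single block. The multiset to arrange is then {FF, C, E, E, O}, 5 items in all.
That gives (5)!/(2!) = 60 arrangements.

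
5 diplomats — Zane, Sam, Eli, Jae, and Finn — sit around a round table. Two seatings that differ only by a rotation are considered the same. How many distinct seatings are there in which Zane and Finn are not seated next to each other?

All circular seatings of 5 people number (4)! = 24.
Seatings with Zane beside Finn: treat them as a block with 2 internal orders, giving 2 × (3)! = 12.
Subtracting, 24 − 12 = 12.

12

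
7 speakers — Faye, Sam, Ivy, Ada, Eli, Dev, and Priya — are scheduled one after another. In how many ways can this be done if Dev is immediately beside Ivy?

1440

Place the 5 others and the Dev-Ivy pair as 6 objects in a line; the pair has 2 internal arrangements.
So the count is 2·(6)! = 1440.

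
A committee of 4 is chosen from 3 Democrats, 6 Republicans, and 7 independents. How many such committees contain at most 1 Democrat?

Split by how many Democrats are chosen (0 through 1).
Sum: C(3,0)·C(13,4) + C(3,1)·C(13,3) = 715 + 858 = 1573.

1573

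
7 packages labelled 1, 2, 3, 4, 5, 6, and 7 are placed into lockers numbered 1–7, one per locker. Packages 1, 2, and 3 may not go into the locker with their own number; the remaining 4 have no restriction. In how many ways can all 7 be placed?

3216

Let Aᵢ (for i ∈ {1, 2, 3}) be the placements that put package i in its forbidden locker. Any j of these fix j positions, leaving (7−j)! ways to fill the rest, and there are C(3,j) ways to pick which j.
By inclusion–exclusion, the number of valid placements is Σ_{j=0}^{3} (−1)^j C(3,j)·(7−j)!.
Computing: 5040 − 2160 + 360 − 24 = 3216.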